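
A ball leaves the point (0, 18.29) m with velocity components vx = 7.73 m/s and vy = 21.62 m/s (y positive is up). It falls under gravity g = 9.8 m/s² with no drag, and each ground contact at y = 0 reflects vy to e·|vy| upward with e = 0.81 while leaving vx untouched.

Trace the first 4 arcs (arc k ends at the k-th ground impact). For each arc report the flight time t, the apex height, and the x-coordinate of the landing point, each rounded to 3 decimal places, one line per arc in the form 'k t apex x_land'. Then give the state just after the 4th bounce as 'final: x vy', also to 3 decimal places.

Arc 1: start y=18.290, vy=21.620 → t=5.139, apex=42.138, x_land=39.722, impact vy=-28.739
  bounce: vy ← 0.81·28.739 = 23.278
Arc 2: start y=0.000, vy=23.278 → t=4.751, apex=27.647, x_land=76.444, impact vy=-23.278
  bounce: vy ← 0.81·23.278 = 18.855
Arc 3: start y=0.000, vy=18.855 → t=3.848, apex=18.139, x_land=106.190, impact vy=-18.855
  bounce: vy ← 0.81·18.855 = 15.273
Arc 4: start y=0.000, vy=15.273 → t=3.117, apex=11.901, x_land=130.283, impact vy=-15.273
  bounce: vy ← 0.81·15.273 = 12.371

1 5.139 42.138 39.722
2 4.751 27.647 76.444
3 3.848 18.139 106.190
4 3.117 11.901 130.283
final: 130.283 12.371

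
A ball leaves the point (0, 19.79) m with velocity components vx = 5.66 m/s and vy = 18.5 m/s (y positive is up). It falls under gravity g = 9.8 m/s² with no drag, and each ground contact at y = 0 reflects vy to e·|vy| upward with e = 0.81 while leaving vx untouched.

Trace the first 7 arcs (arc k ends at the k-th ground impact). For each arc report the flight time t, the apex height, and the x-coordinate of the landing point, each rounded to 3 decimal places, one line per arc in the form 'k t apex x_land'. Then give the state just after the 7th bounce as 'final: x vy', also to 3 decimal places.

1 4.645 37.252 26.291
2 4.467 24.441 51.572
3 3.618 16.036 72.051
4 2.931 10.521 88.638
5 2.374 6.903 102.074
6 1.923 4.529 112.957
7 1.557 2.971 121.772
final: 121.772 6.182

Arc 1: start y=19.790, vy=18.500 → t=4.645, apex=37.252, x_land=26.291, impact vy=-27.021
  bounce: vy ← 0.81·27.021 = 21.887
Arc 2: start y=0.000, vy=21.887 → t=4.467, apex=24.441, x_land=51.572, impact vy=-21.887
  bounce: vy ← 0.81·21.887 = 17.728
Arc 3: start y=0.000, vy=17.728 → t=3.618, apex=16.036, x_land=72.051, impact vy=-17.728
  bounce: vy ← 0.81·17.728 = 14.360
Arc 4: start y=0.000, vy=14.360 → t=2.931, apex=10.521, x_land=88.638, impact vy=-14.360
  bounce: vy ← 0.81·14.360 = 11.632
Arc 5: start y=0.000, vy=11.632 → t=2.374, apex=6.903, x_land=102.074, impact vy=-11.632
  bounce: vy ← 0.81·11.632 = 9.422
Arc 6: start y=0.000, vy=9.422 → t=1.923, apex=4.529, x_land=112.957, impact vy=-9.422
  bounce: vy ← 0.81·9.422 = 7.632
Arc 7: start y=0.000, vy=7.632 → t=1.557, apex=2.971, x_land=121.772, impact vy=-7.632
  bounce: vy ← 0.81·7.632 = 6.182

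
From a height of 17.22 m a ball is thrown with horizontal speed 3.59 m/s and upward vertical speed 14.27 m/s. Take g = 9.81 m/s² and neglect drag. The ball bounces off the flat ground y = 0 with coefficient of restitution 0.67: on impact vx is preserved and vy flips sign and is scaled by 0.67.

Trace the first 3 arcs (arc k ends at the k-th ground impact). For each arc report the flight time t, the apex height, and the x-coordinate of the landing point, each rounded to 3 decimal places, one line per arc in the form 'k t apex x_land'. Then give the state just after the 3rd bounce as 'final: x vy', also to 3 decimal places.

1 3.827 27.599 13.738
2 3.179 12.389 25.149
3 2.130 5.561 32.794
final: 32.794 6.999

Arc 1: start y=17.220, vy=14.270 → t=3.827, apex=27.599, x_land=13.738, impact vy=-23.270
  bounce: vy ← 0.67·23.270 = 15.591
Arc 2: start y=0.000, vy=15.591 → t=3.179, apex=12.389, x_land=25.149, impact vy=-15.591
  bounce: vy ← 0.67·15.591 = 10.446
Arc 3: start y=0.000, vy=10.446 → t=2.130, apex=5.561, x_land=32.794, impact vy=-10.446
  bounce: vy ← 0.67·10.446 = 6.999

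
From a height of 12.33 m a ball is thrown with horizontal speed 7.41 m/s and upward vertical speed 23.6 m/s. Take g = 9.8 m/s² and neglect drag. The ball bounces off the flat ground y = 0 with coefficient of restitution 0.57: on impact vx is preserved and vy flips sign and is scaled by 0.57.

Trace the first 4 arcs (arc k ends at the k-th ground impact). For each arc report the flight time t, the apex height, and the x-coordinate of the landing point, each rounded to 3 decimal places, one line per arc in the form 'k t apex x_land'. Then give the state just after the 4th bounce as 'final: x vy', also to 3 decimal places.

Arc 1: start y=12.330, vy=23.600 → t=5.292, apex=40.746, x_land=39.213, impact vy=-28.260
  bounce: vy ← 0.57·28.260 = 16.108
Arc 2: start y=0.000, vy=16.108 → t=3.287, apex=13.238, x_land=63.572, impact vy=-16.108
  bounce: vy ← 0.57·16.108 = 9.182
Arc 3: start y=0.000, vy=9.182 → t=1.874, apex=4.301, x_land=77.457, impact vy=-9.182
  bounce: vy ← 0.57·9.182 = 5.234
Arc 4: start y=0.000, vy=5.234 → t=1.068, apex=1.397, x_land=85.371, impact vy=-5.234
  bounce: vy ← 0.57·5.234 = 2.983

1 5.292 40.746 39.213
2 3.287 13.238 63.572
3 1.874 4.301 77.457
4 1.068 1.397 85.371
final: 85.371 2.983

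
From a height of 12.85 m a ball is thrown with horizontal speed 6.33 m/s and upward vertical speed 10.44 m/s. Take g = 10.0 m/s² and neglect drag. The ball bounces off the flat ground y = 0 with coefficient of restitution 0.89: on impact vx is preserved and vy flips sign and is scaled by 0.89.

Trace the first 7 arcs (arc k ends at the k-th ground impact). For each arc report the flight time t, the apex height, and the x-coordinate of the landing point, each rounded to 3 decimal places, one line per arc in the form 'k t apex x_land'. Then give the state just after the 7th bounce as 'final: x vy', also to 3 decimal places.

1 2.957 18.300 18.718
2 3.405 14.495 40.274
3 3.031 11.482 59.459
4 2.697 9.095 76.533
5 2.401 7.204 91.729
6 2.137 5.706 105.253
7 1.902 4.520 117.290
final: 117.290 8.462

Arc 1: start y=12.850, vy=10.440 → t=2.957, apex=18.300, x_land=18.718, impact vy=-19.131
  bounce: vy ← 0.89·19.131 = 17.027
Arc 2: start y=0.000, vy=17.027 → t=3.405, apex=14.495, x_land=40.274, impact vy=-17.027
  bounce: vy ← 0.89·17.027 = 15.154
Arc 3: start y=0.000, vy=15.154 → t=3.031, apex=11.482, x_land=59.459, impact vy=-15.154
  bounce: vy ← 0.89·15.154 = 13.487
Arc 4: start y=0.000, vy=13.487 → t=2.697, apex=9.095, x_land=76.533, impact vy=-13.487
  bounce: vy ← 0.89·13.487 = 12.003
Arc 5: start y=0.000, vy=12.003 → t=2.401, apex=7.204, x_land=91.729, impact vy=-12.003
  bounce: vy ← 0.89·12.003 = 10.683
Arc 6: start y=0.000, vy=10.683 → t=2.137, apex=5.706, x_land=105.253, impact vy=-10.683
  bounce: vy ← 0.89·10.683 = 9.508
Arc 7: start y=0.000, vy=9.508 → t=1.902, apex=4.520, x_land=117.290, impact vy=-9.508
  bounce: vy ← 0.89·9.508 = 8.462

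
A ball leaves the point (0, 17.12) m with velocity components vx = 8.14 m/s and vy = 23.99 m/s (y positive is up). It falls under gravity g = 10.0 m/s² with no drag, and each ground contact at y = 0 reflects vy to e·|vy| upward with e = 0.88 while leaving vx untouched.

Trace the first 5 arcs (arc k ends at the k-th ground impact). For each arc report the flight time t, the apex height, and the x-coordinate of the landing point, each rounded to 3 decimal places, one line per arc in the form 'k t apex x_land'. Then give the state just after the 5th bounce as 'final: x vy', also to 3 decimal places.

1 5.429 45.896 44.190
2 5.332 35.542 87.595
3 4.692 27.524 125.791
4 4.129 21.314 159.404
5 3.634 16.506 188.983
final: 188.983 15.989

Arc 1: start y=17.120, vy=23.990 → t=5.429, apex=45.896, x_land=44.190, impact vy=-30.297
  bounce: vy ← 0.88·30.297 = 26.662
Arc 2: start y=0.000, vy=26.662 → t=5.332, apex=35.542, x_land=87.595, impact vy=-26.662
  bounce: vy ← 0.88·26.662 = 23.462
Arc 3: start y=0.000, vy=23.462 → t=4.692, apex=27.524, x_land=125.791, impact vy=-23.462
  bounce: vy ← 0.88·23.462 = 20.647
Arc 4: start y=0.000, vy=20.647 → t=4.129, apex=21.314, x_land=159.404, impact vy=-20.647
  bounce: vy ← 0.88·20.647 = 18.169
Arc 5: start y=0.000, vy=18.169 → t=3.634, apex=16.506, x_land=188.983, impact vy=-18.169
  bounce: vy ← 0.88·18.169 = 15.989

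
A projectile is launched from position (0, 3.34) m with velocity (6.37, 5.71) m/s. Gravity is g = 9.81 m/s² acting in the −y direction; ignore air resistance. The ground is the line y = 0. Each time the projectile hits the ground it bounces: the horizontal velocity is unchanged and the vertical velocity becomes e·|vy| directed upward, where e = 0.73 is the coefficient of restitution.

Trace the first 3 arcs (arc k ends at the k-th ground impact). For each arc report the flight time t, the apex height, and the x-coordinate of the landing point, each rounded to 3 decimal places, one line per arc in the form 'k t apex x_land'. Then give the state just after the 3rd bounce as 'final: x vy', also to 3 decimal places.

Arc 1: start y=3.340, vy=5.710 → t=1.592, apex=5.002, x_land=10.140, impact vy=-9.906
  bounce: vy ← 0.73·9.906 = 7.232
Arc 2: start y=0.000, vy=7.232 → t=1.474, apex=2.665, x_land=19.532, impact vy=-7.232
  bounce: vy ← 0.73·7.232 = 5.279
Arc 3: start y=0.000, vy=5.279 → t=1.076, apex=1.420, x_land=26.388, impact vy=-5.279
  bounce: vy ← 0.73·5.279 = 3.854

1 1.592 5.002 10.140
2 1.474 2.665 19.532
3 1.076 1.420 26.388
final: 26.388 3.854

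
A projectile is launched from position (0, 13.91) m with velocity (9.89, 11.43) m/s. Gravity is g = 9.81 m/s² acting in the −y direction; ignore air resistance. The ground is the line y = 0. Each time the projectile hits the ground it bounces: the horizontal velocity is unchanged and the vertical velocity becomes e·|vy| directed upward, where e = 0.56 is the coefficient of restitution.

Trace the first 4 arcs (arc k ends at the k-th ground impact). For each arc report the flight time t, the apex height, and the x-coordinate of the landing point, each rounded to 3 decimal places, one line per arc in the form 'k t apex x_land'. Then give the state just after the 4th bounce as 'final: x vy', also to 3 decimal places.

1 3.213 20.569 31.776
2 2.294 6.450 54.459
3 1.284 2.023 67.161
4 0.719 0.634 74.275
final: 74.275 1.976

Arc 1: start y=13.910, vy=11.430 → t=3.213, apex=20.569, x_land=31.776, impact vy=-20.089
  bounce: vy ← 0.56·20.089 = 11.250
Arc 2: start y=0.000, vy=11.250 → t=2.294, apex=6.450, x_land=54.459, impact vy=-11.250
  bounce: vy ← 0.56·11.250 = 6.300
Arc 3: start y=0.000, vy=6.300 → t=1.284, apex=2.023, x_land=67.161, impact vy=-6.300
  bounce: vy ← 0.56·6.300 = 3.528
Arc 4: start y=0.000, vy=3.528 → t=0.719, apex=0.634, x_land=74.275, impact vy=-3.528
  bounce: vy ← 0.56·3.528 = 1.976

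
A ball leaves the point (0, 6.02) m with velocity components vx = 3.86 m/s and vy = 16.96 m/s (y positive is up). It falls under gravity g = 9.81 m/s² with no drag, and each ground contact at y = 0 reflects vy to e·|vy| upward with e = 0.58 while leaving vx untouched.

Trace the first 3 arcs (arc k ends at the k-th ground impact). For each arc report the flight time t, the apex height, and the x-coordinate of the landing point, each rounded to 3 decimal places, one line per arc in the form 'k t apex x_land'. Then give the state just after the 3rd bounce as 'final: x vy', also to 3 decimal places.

1 3.782 20.681 14.599
2 2.382 6.957 23.793
3 1.381 2.340 29.126
final: 29.126 3.930

Arc 1: start y=6.020, vy=16.960 → t=3.782, apex=20.681, x_land=14.599, impact vy=-20.143
  bounce: vy ← 0.58·20.143 = 11.683
Arc 2: start y=0.000, vy=11.683 → t=2.382, apex=6.957, x_land=23.793, impact vy=-11.683
  bounce: vy ← 0.58·11.683 = 6.776
Arc 3: start y=0.000, vy=6.776 → t=1.381, apex=2.340, x_land=29.126, impact vy=-6.776
  bounce: vy ← 0.58·6.776 = 3.930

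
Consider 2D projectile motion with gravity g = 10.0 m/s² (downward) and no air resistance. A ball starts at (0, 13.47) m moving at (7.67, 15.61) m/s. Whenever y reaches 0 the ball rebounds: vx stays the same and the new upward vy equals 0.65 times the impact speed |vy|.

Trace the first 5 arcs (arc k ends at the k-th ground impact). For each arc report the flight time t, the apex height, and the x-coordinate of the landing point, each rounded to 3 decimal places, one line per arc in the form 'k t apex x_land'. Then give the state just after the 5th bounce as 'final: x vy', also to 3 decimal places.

1 3.826 25.654 29.346
2 2.945 10.839 51.932
3 1.914 4.579 66.612
4 1.244 1.935 76.155
5 0.809 0.817 82.357
final: 82.357 2.628

Arc 1: start y=13.470, vy=15.610 → t=3.826, apex=25.654, x_land=29.346, impact vy=-22.651
  bounce: vy ← 0.65·22.651 = 14.723
Arc 2: start y=0.000, vy=14.723 → t=2.945, apex=10.839, x_land=51.932, impact vy=-14.723
  bounce: vy ← 0.65·14.723 = 9.570
Arc 3: start y=0.000, vy=9.570 → t=1.914, apex=4.579, x_land=66.612, impact vy=-9.570
  bounce: vy ← 0.65·9.570 = 6.221
Arc 4: start y=0.000, vy=6.221 → t=1.244, apex=1.935, x_land=76.155, impact vy=-6.221
  bounce: vy ← 0.65·6.221 = 4.043
Arc 5: start y=0.000, vy=4.043 → t=0.809, apex=0.817, x_land=82.357, impact vy=-4.043
  bounce: vy ← 0.65·4.043 = 2.628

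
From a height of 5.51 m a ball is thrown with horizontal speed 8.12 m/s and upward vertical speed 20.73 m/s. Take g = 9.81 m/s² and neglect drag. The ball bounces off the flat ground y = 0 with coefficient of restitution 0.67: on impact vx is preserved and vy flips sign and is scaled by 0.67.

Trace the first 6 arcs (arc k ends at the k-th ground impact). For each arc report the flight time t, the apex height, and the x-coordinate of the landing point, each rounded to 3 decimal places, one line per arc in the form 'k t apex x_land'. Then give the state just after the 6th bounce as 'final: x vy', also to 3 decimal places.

Arc 1: start y=5.510, vy=20.730 → t=4.477, apex=27.413, x_land=36.355, impact vy=-23.191
  bounce: vy ← 0.67·23.191 = 15.538
Arc 2: start y=0.000, vy=15.538 → t=3.168, apex=12.306, x_land=62.078, impact vy=-15.538
  bounce: vy ← 0.67·15.538 = 10.411
Arc 3: start y=0.000, vy=10.411 → t=2.122, apex=5.524, x_land=79.312, impact vy=-10.411
  bounce: vy ← 0.67·10.411 = 6.975
Arc 4: start y=0.000, vy=6.975 → t=1.422, apex=2.480, x_land=90.859, impact vy=-6.975
  bounce: vy ← 0.67·6.975 = 4.673
Arc 5: start y=0.000, vy=4.673 → t=0.953, apex=1.113, x_land=98.595, impact vy=-4.673
  bounce: vy ← 0.67·4.673 = 3.131
Arc 6: start y=0.000, vy=3.131 → t=0.638, apex=0.500, x_land=103.779, impact vy=-3.131
  bounce: vy ← 0.67·3.131 = 2.098

1 4.477 27.413 36.355
2 3.168 12.306 62.078
3 2.122 5.524 79.312
4 1.422 2.480 90.859
5 0.953 1.113 98.595
6 0.638 0.500 103.779
final: 103.779 2.098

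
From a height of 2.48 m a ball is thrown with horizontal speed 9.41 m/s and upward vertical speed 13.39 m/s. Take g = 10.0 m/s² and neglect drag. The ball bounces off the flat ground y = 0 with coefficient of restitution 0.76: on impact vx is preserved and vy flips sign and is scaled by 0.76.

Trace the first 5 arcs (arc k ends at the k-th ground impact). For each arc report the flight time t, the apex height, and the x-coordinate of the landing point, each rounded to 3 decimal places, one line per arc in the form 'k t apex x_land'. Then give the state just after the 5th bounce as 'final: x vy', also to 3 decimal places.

Arc 1: start y=2.480, vy=13.390 → t=2.852, apex=11.445, x_land=26.837, impact vy=-15.129
  bounce: vy ← 0.76·15.129 = 11.498
Arc 2: start y=0.000, vy=11.498 → t=2.300, apex=6.610, x_land=48.476, impact vy=-11.498
  bounce: vy ← 0.76·11.498 = 8.739
Arc 3: start y=0.000, vy=8.739 → t=1.748, apex=3.818, x_land=64.922, impact vy=-8.739
  bounce: vy ← 0.76·8.739 = 6.641
Arc 4: start y=0.000, vy=6.641 → t=1.328, apex=2.205, x_land=77.421, impact vy=-6.641
  bounce: vy ← 0.76·6.641 = 5.047
Arc 5: start y=0.000, vy=5.047 → t=1.009, apex=1.274, x_land=86.920, impact vy=-5.047
  bounce: vy ← 0.76·5.047 = 3.836

1 2.852 11.445 26.837
2 2.300 6.610 48.476
3 1.748 3.818 64.922
4 1.328 2.205 77.421
5 1.009 1.274 86.920
final: 86.920 3.836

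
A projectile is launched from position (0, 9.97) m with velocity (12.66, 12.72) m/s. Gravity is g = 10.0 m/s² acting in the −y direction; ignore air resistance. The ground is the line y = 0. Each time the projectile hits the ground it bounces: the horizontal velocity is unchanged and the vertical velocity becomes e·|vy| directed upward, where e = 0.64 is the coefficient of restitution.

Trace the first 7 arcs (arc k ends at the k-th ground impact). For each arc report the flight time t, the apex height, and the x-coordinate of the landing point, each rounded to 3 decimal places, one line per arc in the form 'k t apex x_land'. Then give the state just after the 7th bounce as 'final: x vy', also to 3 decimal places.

Arc 1: start y=9.970, vy=12.720 → t=3.173, apex=18.060, x_land=40.164, impact vy=-19.005
  bounce: vy ← 0.64·19.005 = 12.163
Arc 2: start y=0.000, vy=12.163 → t=2.433, apex=7.397, x_land=70.962, impact vy=-12.163
  bounce: vy ← 0.64·12.163 = 7.785
Arc 3: start y=0.000, vy=7.785 → t=1.557, apex=3.030, x_land=90.672, impact vy=-7.785
  bounce: vy ← 0.64·7.785 = 4.982
Arc 4: start y=0.000, vy=4.982 → t=0.996, apex=1.241, x_land=103.287, impact vy=-4.982
  bounce: vy ← 0.64·4.982 = 3.189
Arc 5: start y=0.000, vy=3.189 → t=0.638, apex=0.508, x_land=111.360, impact vy=-3.189
  bounce: vy ← 0.64·3.189 = 2.041
Arc 6: start y=0.000, vy=2.041 → t=0.408, apex=0.208, x_land=116.527, impact vy=-2.041
  bounce: vy ← 0.64·2.041 = 1.306
Arc 7: start y=0.000, vy=1.306 → t=0.261, apex=0.085, x_land=119.834, impact vy=-1.306
  bounce: vy ← 0.64·1.306 = 0.836

1 3.173 18.060 40.164
2 2.433 7.397 70.962
3 1.557 3.030 90.672
4 0.996 1.241 103.287
5 0.638 0.508 111.360
6 0.408 0.208 116.527
7 0.261 0.085 119.834
final: 119.834 0.836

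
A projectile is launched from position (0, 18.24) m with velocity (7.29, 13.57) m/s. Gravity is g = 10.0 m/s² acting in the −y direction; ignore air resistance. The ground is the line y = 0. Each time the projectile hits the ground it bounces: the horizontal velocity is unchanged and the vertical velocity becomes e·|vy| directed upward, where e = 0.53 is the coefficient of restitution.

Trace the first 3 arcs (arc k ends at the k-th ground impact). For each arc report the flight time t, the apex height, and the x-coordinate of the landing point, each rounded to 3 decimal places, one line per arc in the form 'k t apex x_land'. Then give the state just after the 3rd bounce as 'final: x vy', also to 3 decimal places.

Arc 1: start y=18.240, vy=13.570 → t=3.700, apex=27.447, x_land=26.973, impact vy=-23.430
  bounce: vy ← 0.53·23.430 = 12.418
Arc 2: start y=0.000, vy=12.418 → t=2.484, apex=7.710, x_land=45.078, impact vy=-12.418
  bounce: vy ← 0.53·12.418 = 6.581
Arc 3: start y=0.000, vy=6.581 → t=1.316, apex=2.166, x_land=54.673, impact vy=-6.581
  bounce: vy ← 0.53·6.581 = 3.488

1 3.700 27.447 26.973
2 2.484 7.710 45.078
3 1.316 2.166 54.673
final: 54.673 3.488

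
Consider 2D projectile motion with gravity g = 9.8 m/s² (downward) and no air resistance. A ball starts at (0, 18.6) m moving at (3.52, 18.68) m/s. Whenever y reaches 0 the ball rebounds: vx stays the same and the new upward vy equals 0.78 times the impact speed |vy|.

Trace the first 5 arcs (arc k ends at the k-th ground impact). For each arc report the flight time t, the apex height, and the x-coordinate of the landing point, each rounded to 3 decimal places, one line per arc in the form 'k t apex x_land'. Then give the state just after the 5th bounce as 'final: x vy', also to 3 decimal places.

Arc 1: start y=18.600, vy=18.680 → t=4.632, apex=36.403, x_land=16.304, impact vy=-26.711
  bounce: vy ← 0.78·26.711 = 20.835
Arc 2: start y=0.000, vy=20.835 → t=4.252, apex=22.148, x_land=31.271, impact vy=-20.835
  bounce: vy ← 0.78·20.835 = 16.251
Arc 3: start y=0.000, vy=16.251 → t=3.317, apex=13.475, x_land=42.945, impact vy=-16.251
  bounce: vy ← 0.78·16.251 = 12.676
Arc 4: start y=0.000, vy=12.676 → t=2.587, apex=8.198, x_land=52.051, impact vy=-12.676
  bounce: vy ← 0.78·12.676 = 9.887
Arc 5: start y=0.000, vy=9.887 → t=2.018, apex=4.988, x_land=59.154, impact vy=-9.887
  bounce: vy ← 0.78·9.887 = 7.712

1 4.632 36.403 16.304
2 4.252 22.148 31.271
3 3.317 13.475 42.945
4 2.587 8.198 52.051
5 2.018 4.988 59.154
final: 59.154 7.712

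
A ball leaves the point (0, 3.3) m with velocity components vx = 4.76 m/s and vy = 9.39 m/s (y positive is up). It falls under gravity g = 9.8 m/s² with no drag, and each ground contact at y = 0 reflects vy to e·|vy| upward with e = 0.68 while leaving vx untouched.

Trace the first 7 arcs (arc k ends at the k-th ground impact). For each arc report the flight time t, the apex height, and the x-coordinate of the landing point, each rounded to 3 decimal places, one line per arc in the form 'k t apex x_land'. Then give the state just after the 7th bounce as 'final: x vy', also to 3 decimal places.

1 2.220 7.799 10.566
2 1.716 3.606 18.733
3 1.167 1.667 24.286
4 0.793 0.771 28.063
5 0.539 0.357 30.631
6 0.367 0.165 32.377
7 0.249 0.076 33.564
final: 33.564 0.831

Arc 1: start y=3.300, vy=9.390 → t=2.220, apex=7.799, x_land=10.566, impact vy=-12.363
  bounce: vy ← 0.68·12.363 = 8.407
Arc 2: start y=0.000, vy=8.407 → t=1.716, apex=3.606, x_land=18.733, impact vy=-8.407
  bounce: vy ← 0.68·8.407 = 5.717
Arc 3: start y=0.000, vy=5.717 → t=1.167, apex=1.667, x_land=24.286, impact vy=-5.717
  bounce: vy ← 0.68·5.717 = 3.887
Arc 4: start y=0.000, vy=3.887 → t=0.793, apex=0.771, x_land=28.063, impact vy=-3.887
  bounce: vy ← 0.68·3.887 = 2.643
Arc 5: start y=0.000, vy=2.643 → t=0.539, apex=0.357, x_land=30.631, impact vy=-2.643
  bounce: vy ← 0.68·2.643 = 1.798
Arc 6: start y=0.000, vy=1.798 → t=0.367, apex=0.165, x_land=32.377, impact vy=-1.798
  bounce: vy ← 0.68·1.798 = 1.222
Arc 7: start y=0.000, vy=1.222 → t=0.249, apex=0.076, x_land=33.564, impact vy=-1.222
  bounce: vy ← 0.68·1.222 = 0.831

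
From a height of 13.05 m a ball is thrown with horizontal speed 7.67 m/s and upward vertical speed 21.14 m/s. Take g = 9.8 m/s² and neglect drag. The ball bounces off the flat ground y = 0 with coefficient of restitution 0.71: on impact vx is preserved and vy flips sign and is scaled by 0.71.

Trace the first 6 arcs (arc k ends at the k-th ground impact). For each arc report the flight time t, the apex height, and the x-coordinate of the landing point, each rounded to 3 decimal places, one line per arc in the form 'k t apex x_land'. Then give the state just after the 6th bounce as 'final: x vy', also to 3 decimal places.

1 4.862 35.851 37.292
2 3.841 18.072 66.752
3 2.727 9.110 87.669
4 1.936 4.593 102.520
5 1.375 2.315 113.064
6 0.976 1.167 120.550
final: 120.550 3.396

Arc 1: start y=13.050, vy=21.140 → t=4.862, apex=35.851, x_land=37.292, impact vy=-26.508
  bounce: vy ← 0.71·26.508 = 18.821
Arc 2: start y=0.000, vy=18.821 → t=3.841, apex=18.072, x_land=66.752, impact vy=-18.821
  bounce: vy ← 0.71·18.821 = 13.363
Arc 3: start y=0.000, vy=13.363 → t=2.727, apex=9.110, x_land=87.669, impact vy=-13.363
  bounce: vy ← 0.71·13.363 = 9.488
Arc 4: start y=0.000, vy=9.488 → t=1.936, apex=4.593, x_land=102.520, impact vy=-9.488
  bounce: vy ← 0.71·9.488 = 6.736
Arc 5: start y=0.000, vy=6.736 → t=1.375, apex=2.315, x_land=113.064, impact vy=-6.736
  bounce: vy ← 0.71·6.736 = 4.783
Arc 6: start y=0.000, vy=4.783 → t=0.976, apex=1.167, x_land=120.550, impact vy=-4.783
  bounce: vy ← 0.71·4.783 = 3.396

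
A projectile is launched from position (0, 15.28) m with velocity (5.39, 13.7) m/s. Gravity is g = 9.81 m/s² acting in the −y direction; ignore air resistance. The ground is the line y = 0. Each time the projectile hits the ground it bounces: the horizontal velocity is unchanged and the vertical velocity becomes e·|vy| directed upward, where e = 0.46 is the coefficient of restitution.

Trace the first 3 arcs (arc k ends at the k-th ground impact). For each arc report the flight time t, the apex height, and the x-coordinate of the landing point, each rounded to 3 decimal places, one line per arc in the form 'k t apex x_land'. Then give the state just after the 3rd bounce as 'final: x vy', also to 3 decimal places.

1 3.647 24.846 19.658
2 2.071 5.257 30.819
3 0.952 1.112 35.953
final: 35.953 2.149

Arc 1: start y=15.280, vy=13.700 → t=3.647, apex=24.846, x_land=19.658, impact vy=-22.079
  bounce: vy ← 0.46·22.079 = 10.156
Arc 2: start y=0.000, vy=10.156 → t=2.071, apex=5.257, x_land=30.819, impact vy=-10.156
  bounce: vy ← 0.46·10.156 = 4.672
Arc 3: start y=0.000, vy=4.672 → t=0.952, apex=1.112, x_land=35.953, impact vy=-4.672
  bounce: vy ← 0.46·4.672 = 2.149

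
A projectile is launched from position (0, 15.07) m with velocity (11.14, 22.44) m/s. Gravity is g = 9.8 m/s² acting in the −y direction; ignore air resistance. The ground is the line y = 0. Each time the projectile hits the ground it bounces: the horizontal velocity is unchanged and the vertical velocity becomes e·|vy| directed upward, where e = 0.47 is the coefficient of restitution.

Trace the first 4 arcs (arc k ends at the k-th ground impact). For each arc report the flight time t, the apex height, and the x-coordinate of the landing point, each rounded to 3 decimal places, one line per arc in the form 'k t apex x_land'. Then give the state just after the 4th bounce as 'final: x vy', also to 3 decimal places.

1 5.174 40.762 57.638
2 2.711 9.004 87.841
3 1.274 1.989 102.036
4 0.599 0.439 108.708
final: 108.708 1.379

Arc 1: start y=15.070, vy=22.440 → t=5.174, apex=40.762, x_land=57.638, impact vy=-28.265
  bounce: vy ← 0.47·28.265 = 13.285
Arc 2: start y=0.000, vy=13.285 → t=2.711, apex=9.004, x_land=87.841, impact vy=-13.285
  bounce: vy ← 0.47·13.285 = 6.244
Arc 3: start y=0.000, vy=6.244 → t=1.274, apex=1.989, x_land=102.036, impact vy=-6.244
  bounce: vy ← 0.47·6.244 = 2.935
Arc 4: start y=0.000, vy=2.935 → t=0.599, apex=0.439, x_land=108.708, impact vy=-2.935
  bounce: vy ← 0.47·2.935 = 1.379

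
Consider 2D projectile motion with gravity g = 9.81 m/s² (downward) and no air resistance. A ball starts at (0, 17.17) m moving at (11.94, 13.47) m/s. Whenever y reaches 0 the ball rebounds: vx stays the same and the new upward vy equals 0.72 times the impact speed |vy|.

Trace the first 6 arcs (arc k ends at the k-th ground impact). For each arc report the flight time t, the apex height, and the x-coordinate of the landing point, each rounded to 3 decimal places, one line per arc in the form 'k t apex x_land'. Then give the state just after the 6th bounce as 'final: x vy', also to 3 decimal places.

1 3.694 26.418 44.104
2 3.342 13.695 84.006
3 2.406 7.099 112.736
4 1.732 3.680 133.421
5 1.247 1.908 148.315
6 0.898 0.989 159.038
final: 159.038 3.172

Arc 1: start y=17.170, vy=13.470 → t=3.694, apex=26.418, x_land=44.104, impact vy=-22.767
  bounce: vy ← 0.72·22.767 = 16.392
Arc 2: start y=0.000, vy=16.392 → t=3.342, apex=13.695, x_land=84.006, impact vy=-16.392
  bounce: vy ← 0.72·16.392 = 11.802
Arc 3: start y=0.000, vy=11.802 → t=2.406, apex=7.099, x_land=112.736, impact vy=-11.802
  bounce: vy ← 0.72·11.802 = 8.498
Arc 4: start y=0.000, vy=8.498 → t=1.732, apex=3.680, x_land=133.421, impact vy=-8.498
  bounce: vy ← 0.72·8.498 = 6.118
Arc 5: start y=0.000, vy=6.118 → t=1.247, apex=1.908, x_land=148.315, impact vy=-6.118
  bounce: vy ← 0.72·6.118 = 4.405
Arc 6: start y=0.000, vy=4.405 → t=0.898, apex=0.989, x_land=159.038, impact vy=-4.405
  bounce: vy ← 0.72·4.405 = 3.172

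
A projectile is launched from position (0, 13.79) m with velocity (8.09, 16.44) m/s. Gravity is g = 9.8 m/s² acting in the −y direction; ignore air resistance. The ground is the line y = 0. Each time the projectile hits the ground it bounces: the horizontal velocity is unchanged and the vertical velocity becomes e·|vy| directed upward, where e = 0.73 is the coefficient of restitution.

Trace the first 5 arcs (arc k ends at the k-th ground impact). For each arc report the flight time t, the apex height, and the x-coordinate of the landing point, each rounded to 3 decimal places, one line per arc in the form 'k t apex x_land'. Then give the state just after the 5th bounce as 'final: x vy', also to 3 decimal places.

Arc 1: start y=13.790, vy=16.440 → t=4.050, apex=27.579, x_land=32.764, impact vy=-23.250
  bounce: vy ← 0.73·23.250 = 16.972
Arc 2: start y=0.000, vy=16.972 → t=3.464, apex=14.697, x_land=60.786, impact vy=-16.972
  bounce: vy ← 0.73·16.972 = 12.390
Arc 3: start y=0.000, vy=12.390 → t=2.529, apex=7.832, x_land=81.242, impact vy=-12.390
  bounce: vy ← 0.73·12.390 = 9.045
Arc 4: start y=0.000, vy=9.045 → t=1.846, apex=4.174, x_land=96.175, impact vy=-9.045
  bounce: vy ← 0.73·9.045 = 6.603
Arc 5: start y=0.000, vy=6.603 → t=1.347, apex=2.224, x_land=107.076, impact vy=-6.603
  bounce: vy ← 0.73·6.603 = 4.820

1 4.050 27.579 32.764
2 3.464 14.697 60.786
3 2.529 7.832 81.242
4 1.846 4.174 96.175
5 1.347 2.224 107.076
final: 107.076 4.820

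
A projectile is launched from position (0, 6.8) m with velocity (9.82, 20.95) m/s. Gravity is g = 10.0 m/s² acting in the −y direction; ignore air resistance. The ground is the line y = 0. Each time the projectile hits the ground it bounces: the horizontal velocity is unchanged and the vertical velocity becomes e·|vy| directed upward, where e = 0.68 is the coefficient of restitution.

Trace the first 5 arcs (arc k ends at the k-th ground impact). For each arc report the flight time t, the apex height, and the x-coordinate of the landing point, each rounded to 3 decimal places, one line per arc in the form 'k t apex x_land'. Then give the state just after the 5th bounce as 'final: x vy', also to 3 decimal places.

1 4.493 28.745 44.118
2 3.261 13.292 76.140
3 2.217 6.146 97.915
4 1.508 2.842 112.722
5 1.025 1.314 122.791
final: 122.791 3.486

Arc 1: start y=6.800, vy=20.950 → t=4.493, apex=28.745, x_land=44.118, impact vy=-23.977
  bounce: vy ← 0.68·23.977 = 16.304
Arc 2: start y=0.000, vy=16.304 → t=3.261, apex=13.292, x_land=76.140, impact vy=-16.304
  bounce: vy ← 0.68·16.304 = 11.087
Arc 3: start y=0.000, vy=11.087 → t=2.217, apex=6.146, x_land=97.915, impact vy=-11.087
  bounce: vy ← 0.68·11.087 = 7.539
Arc 4: start y=0.000, vy=7.539 → t=1.508, apex=2.842, x_land=112.722, impact vy=-7.539
  bounce: vy ← 0.68·7.539 = 5.127
Arc 5: start y=0.000, vy=5.127 → t=1.025, apex=1.314, x_land=122.791, impact vy=-5.127
  bounce: vy ← 0.68·5.127 = 3.486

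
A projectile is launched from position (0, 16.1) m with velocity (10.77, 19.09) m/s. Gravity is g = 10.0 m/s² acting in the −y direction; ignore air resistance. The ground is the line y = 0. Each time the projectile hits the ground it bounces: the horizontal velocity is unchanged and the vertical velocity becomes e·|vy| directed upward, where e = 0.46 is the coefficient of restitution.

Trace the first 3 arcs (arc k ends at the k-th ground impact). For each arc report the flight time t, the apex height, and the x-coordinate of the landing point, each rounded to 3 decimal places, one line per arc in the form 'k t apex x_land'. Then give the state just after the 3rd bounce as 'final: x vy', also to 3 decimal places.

Arc 1: start y=16.100, vy=19.090 → t=4.529, apex=34.321, x_land=48.777, impact vy=-26.200
  bounce: vy ← 0.46·26.200 = 12.052
Arc 2: start y=0.000, vy=12.052 → t=2.410, apex=7.262, x_land=74.737, impact vy=-12.052
  bounce: vy ← 0.46·12.052 = 5.544
Arc 3: start y=0.000, vy=5.544 → t=1.109, apex=1.537, x_land=86.678, impact vy=-5.544
  bounce: vy ← 0.46·5.544 = 2.550

1 4.529 34.321 48.777
2 2.410 7.262 74.737
3 1.109 1.537 86.678
final: 86.678 2.550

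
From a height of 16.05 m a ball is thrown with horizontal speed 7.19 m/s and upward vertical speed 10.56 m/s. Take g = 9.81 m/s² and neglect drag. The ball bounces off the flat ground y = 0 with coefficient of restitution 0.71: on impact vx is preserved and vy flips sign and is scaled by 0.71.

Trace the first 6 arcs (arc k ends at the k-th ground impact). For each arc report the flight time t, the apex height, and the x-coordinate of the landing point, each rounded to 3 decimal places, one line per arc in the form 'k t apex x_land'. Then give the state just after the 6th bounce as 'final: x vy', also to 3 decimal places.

Arc 1: start y=16.050, vy=10.560 → t=3.181, apex=21.734, x_land=22.874, impact vy=-20.650
  bounce: vy ← 0.71·20.650 = 14.661
Arc 2: start y=0.000, vy=14.661 → t=2.989, apex=10.956, x_land=44.366, impact vy=-14.661
  bounce: vy ← 0.71·14.661 = 10.410
Arc 3: start y=0.000, vy=10.410 → t=2.122, apex=5.523, x_land=59.625, impact vy=-10.410
  bounce: vy ← 0.71·10.410 = 7.391
Arc 4: start y=0.000, vy=7.391 → t=1.507, apex=2.784, x_land=70.459, impact vy=-7.391
  bounce: vy ← 0.71·7.391 = 5.247
Arc 5: start y=0.000, vy=5.247 → t=1.070, apex=1.403, x_land=78.151, impact vy=-5.247
  bounce: vy ← 0.71·5.247 = 3.726
Arc 6: start y=0.000, vy=3.726 → t=0.760, apex=0.707, x_land=83.612, impact vy=-3.726
  bounce: vy ← 0.71·3.726 = 2.645

1 3.181 21.734 22.874
2 2.989 10.956 44.366
3 2.122 5.523 59.625
4 1.507 2.784 70.459
5 1.070 1.403 78.151
6 0.760 0.707 83.612
final: 83.612 2.645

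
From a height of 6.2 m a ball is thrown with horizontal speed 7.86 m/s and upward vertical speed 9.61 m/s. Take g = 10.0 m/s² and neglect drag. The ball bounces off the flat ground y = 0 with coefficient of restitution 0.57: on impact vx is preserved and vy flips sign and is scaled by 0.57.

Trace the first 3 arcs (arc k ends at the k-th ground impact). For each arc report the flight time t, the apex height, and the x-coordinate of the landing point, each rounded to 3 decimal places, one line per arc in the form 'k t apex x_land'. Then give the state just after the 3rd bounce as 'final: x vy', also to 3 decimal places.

1 2.432 10.818 19.115
2 1.677 3.515 32.294
3 0.956 1.142 39.807
final: 39.807 2.724

Arc 1: start y=6.200, vy=9.610 → t=2.432, apex=10.818, x_land=19.115, impact vy=-14.709
  bounce: vy ← 0.57·14.709 = 8.384
Arc 2: start y=0.000, vy=8.384 → t=1.677, apex=3.515, x_land=32.294, impact vy=-8.384
  bounce: vy ← 0.57·8.384 = 4.779
Arc 3: start y=0.000, vy=4.779 → t=0.956, apex=1.142, x_land=39.807, impact vy=-4.779
  bounce: vy ← 0.57·4.779 = 2.724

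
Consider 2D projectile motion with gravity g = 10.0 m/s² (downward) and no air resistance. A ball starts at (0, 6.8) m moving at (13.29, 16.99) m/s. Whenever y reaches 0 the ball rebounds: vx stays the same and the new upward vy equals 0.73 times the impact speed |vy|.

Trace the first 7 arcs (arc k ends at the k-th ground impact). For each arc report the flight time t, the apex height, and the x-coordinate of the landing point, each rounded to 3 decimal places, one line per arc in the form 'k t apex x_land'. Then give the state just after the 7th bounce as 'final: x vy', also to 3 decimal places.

Arc 1: start y=6.800, vy=16.990 → t=3.760, apex=21.233, x_land=49.967, impact vy=-20.607
  bounce: vy ← 0.73·20.607 = 15.043
Arc 2: start y=0.000, vy=15.043 → t=3.009, apex=11.315, x_land=89.952, impact vy=-15.043
  bounce: vy ← 0.73·15.043 = 10.982
Arc 3: start y=0.000, vy=10.982 → t=2.196, apex=6.030, x_land=119.141, impact vy=-10.982
  bounce: vy ← 0.73·10.982 = 8.017
Arc 4: start y=0.000, vy=8.017 → t=1.603, apex=3.213, x_land=140.449, impact vy=-8.017
  bounce: vy ← 0.73·8.017 = 5.852
Arc 5: start y=0.000, vy=5.852 → t=1.170, apex=1.712, x_land=156.004, impact vy=-5.852
  bounce: vy ← 0.73·5.852 = 4.272
Arc 6: start y=0.000, vy=4.272 → t=0.854, apex=0.913, x_land=167.359, impact vy=-4.272
  bounce: vy ← 0.73·4.272 = 3.119
Arc 7: start y=0.000, vy=3.119 → t=0.624, apex=0.486, x_land=175.648, impact vy=-3.119
  bounce: vy ← 0.73·3.119 = 2.277

1 3.760 21.233 49.967
2 3.009 11.315 89.952
3 2.196 6.030 119.141
4 1.603 3.213 140.449
5 1.170 1.712 156.004
6 0.854 0.913 167.359
7 0.624 0.486 175.648
final: 175.648 2.277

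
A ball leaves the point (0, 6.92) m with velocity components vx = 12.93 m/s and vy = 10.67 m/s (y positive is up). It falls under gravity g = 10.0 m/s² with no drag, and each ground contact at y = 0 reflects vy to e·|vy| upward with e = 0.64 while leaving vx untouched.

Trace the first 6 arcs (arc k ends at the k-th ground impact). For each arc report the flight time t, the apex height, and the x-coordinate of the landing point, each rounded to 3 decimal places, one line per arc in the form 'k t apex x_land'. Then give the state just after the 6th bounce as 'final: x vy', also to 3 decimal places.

1 2.655 12.612 34.332
2 2.033 5.166 60.618
3 1.301 2.116 77.441
4 0.833 0.867 88.208
5 0.533 0.355 95.098
6 0.341 0.145 99.509
final: 99.509 1.091

Arc 1: start y=6.920, vy=10.670 → t=2.655, apex=12.612, x_land=34.332, impact vy=-15.882
  bounce: vy ← 0.64·15.882 = 10.165
Arc 2: start y=0.000, vy=10.165 → t=2.033, apex=5.166, x_land=60.618, impact vy=-10.165
  bounce: vy ← 0.64·10.165 = 6.505
Arc 3: start y=0.000, vy=6.505 → t=1.301, apex=2.116, x_land=77.441, impact vy=-6.505
  bounce: vy ← 0.64·6.505 = 4.163
Arc 4: start y=0.000, vy=4.163 → t=0.833, apex=0.867, x_land=88.208, impact vy=-4.163
  bounce: vy ← 0.64·4.163 = 2.665
Arc 5: start y=0.000, vy=2.665 → t=0.533, apex=0.355, x_land=95.098, impact vy=-2.665
  bounce: vy ← 0.64·2.665 = 1.705
Arc 6: start y=0.000, vy=1.705 → t=0.341, apex=0.145, x_land=99.509, impact vy=-1.705
  bounce: vy ← 0.64·1.705 = 1.091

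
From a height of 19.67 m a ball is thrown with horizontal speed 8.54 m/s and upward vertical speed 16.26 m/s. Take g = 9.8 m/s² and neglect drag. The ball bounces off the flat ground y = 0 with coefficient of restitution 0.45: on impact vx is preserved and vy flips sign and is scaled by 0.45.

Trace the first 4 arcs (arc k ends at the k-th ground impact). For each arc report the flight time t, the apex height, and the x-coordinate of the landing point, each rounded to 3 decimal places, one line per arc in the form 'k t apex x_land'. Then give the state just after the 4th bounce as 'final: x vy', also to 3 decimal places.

Arc 1: start y=19.670, vy=16.260 → t=4.261, apex=33.159, x_land=36.385, impact vy=-25.494
  bounce: vy ← 0.45·25.494 = 11.472
Arc 2: start y=0.000, vy=11.472 → t=2.341, apex=6.715, x_land=56.379, impact vy=-11.472
  bounce: vy ← 0.45·11.472 = 5.162
Arc 3: start y=0.000, vy=5.162 → t=1.054, apex=1.360, x_land=65.377, impact vy=-5.162
  bounce: vy ← 0.45·5.162 = 2.323
Arc 4: start y=0.000, vy=2.323 → t=0.474, apex=0.275, x_land=69.426, impact vy=-2.323
  bounce: vy ← 0.45·2.323 = 1.045

1 4.261 33.159 36.385
2 2.341 6.715 56.379
3 1.054 1.360 65.377
4 0.474 0.275 69.426
final: 69.426 1.045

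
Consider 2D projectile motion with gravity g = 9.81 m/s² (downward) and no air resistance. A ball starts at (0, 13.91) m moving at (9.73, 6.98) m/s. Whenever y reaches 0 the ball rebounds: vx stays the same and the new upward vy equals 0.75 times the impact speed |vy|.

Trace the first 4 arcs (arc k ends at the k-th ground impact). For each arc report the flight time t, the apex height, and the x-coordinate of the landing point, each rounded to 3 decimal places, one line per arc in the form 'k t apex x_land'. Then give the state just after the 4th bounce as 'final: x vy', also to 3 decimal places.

Arc 1: start y=13.910, vy=6.980 → t=2.540, apex=16.393, x_land=24.711, impact vy=-17.934
  bounce: vy ← 0.75·17.934 = 13.451
Arc 2: start y=0.000, vy=13.451 → t=2.742, apex=9.221, x_land=51.393, impact vy=-13.451
  bounce: vy ← 0.75·13.451 = 10.088
Arc 3: start y=0.000, vy=10.088 → t=2.057, apex=5.187, x_land=71.404, impact vy=-10.088
  bounce: vy ← 0.75·10.088 = 7.566
Arc 4: start y=0.000, vy=7.566 → t=1.543, apex=2.918, x_land=86.413, impact vy=-7.566
  bounce: vy ← 0.75·7.566 = 5.674

1 2.540 16.393 24.711
2 2.742 9.221 51.393
3 2.057 5.187 71.404
4 1.543 2.918 86.413
final: 86.413 5.674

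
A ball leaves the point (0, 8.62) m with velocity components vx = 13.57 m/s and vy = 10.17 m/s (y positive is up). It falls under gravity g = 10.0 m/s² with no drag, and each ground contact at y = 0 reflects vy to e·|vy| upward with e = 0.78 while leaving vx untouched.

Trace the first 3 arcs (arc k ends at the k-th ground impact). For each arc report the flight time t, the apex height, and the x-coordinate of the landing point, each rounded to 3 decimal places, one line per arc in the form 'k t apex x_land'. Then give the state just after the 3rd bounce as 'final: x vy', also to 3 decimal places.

Arc 1: start y=8.620, vy=10.170 → t=2.678, apex=13.791, x_land=36.338, impact vy=-16.608
  bounce: vy ← 0.78·16.608 = 12.954
Arc 2: start y=0.000, vy=12.954 → t=2.591, apex=8.391, x_land=71.496, impact vy=-12.954
  bounce: vy ← 0.78·12.954 = 10.104
Arc 3: start y=0.000, vy=10.104 → t=2.021, apex=5.105, x_land=98.919, impact vy=-10.104
  bounce: vy ← 0.78·10.104 = 7.881

1 2.678 13.791 36.338
2 2.591 8.391 71.496
3 2.021 5.105 98.919
final: 98.919 7.881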